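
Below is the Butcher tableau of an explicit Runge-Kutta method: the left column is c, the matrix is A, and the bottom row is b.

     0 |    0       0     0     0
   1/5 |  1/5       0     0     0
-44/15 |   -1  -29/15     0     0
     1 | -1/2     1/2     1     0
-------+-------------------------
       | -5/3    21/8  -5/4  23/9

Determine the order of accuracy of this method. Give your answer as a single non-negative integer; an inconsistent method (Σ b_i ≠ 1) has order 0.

0

b = (-5/3, 21/8, -5/4, 23/9)
c = (0, 1/5, -44/15, 1)
Ac = (0, 0, -29/75, -17/6)
Σ b_i: (-5/3)·1 + 21/8·1 + (-5/4)·1 + 23/9·1 = 163/72 ≠ 1 ⇒ order 0.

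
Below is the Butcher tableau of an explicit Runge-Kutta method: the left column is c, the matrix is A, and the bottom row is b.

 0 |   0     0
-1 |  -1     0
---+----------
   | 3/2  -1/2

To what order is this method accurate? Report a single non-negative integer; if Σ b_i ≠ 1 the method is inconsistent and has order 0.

b = (3/2, -1/2)
c = (0, -1)
Σ b_i: 3/2·1 + (-1/2)·1 = 1 ✓
b·c: (-1/2)·(-1) = 1/2 ✓; 2 stages ⇒ order 2.

2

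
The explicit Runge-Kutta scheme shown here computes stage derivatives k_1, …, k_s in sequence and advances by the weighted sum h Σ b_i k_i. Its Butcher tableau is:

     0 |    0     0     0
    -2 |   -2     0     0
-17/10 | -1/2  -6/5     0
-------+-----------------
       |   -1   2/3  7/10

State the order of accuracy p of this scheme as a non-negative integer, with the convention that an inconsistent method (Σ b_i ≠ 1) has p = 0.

b = (-1, 2/3, 7/10)
c = (0, -2, -17/10)
Ac = (0, 0, 12/5)
Σ b_i: (-1)·1 + 2/3·1 + 7/10·1 = 11/30 ≠ 1 ⇒ order 0.

0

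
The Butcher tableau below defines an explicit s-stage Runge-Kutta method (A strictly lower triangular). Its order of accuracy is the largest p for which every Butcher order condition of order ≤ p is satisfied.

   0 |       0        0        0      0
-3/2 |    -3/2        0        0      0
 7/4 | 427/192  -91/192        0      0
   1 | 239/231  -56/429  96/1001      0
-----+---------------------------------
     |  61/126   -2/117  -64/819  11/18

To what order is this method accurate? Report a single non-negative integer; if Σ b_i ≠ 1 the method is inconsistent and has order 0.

4

b = (61/126, -2/117, -64/819, 11/18)
c = (0, -3/2, 7/4, 1)
Ac = (0, 0, 91/128, 4/11)
Σ b_i: 61/126·1 + (-2/117)·1 + (-64/819)·1 + 11/18·1 = 1 ✓
b·c: (-2/117)·(-3/2) + (-64/819)·7/4 + 11/18·1 = 1/2 ✓
b·c²: (-2/117)·9/4 + (-64/819)·49/16 + 11/18·1 = 1/3 ✓
b·Ac: (-64/819)·91/128 + 11/18·4/11 = 1/6 ✓
b·c³: (-2/117)·(-27/8) + (-64/819)·343/64 + 11/18·1 = 1/4 ✓
b·(c∘Ac): (-64/819)·637/512 + 11/18·4/11 = 1/8 ✓
b·Ac²: (-64/819)·(-273/256) = 1/12 ✓
b·A²c: 11/18·3/44 = 1/24 ✓; 4 stages ⇒ order 4.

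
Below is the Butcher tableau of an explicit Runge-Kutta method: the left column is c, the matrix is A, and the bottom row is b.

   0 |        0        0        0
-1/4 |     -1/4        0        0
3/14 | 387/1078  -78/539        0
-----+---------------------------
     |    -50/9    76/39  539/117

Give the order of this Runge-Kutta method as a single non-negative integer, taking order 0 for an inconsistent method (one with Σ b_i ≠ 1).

3

b = (-50/9, 76/39, 539/117)
c = (0, -1/4, 3/14)
Ac = (0, 0, 39/1078)
Σ b_i: (-50/9)·1 + 76/39·1 + 539/117·1 = 1 ✓
b·c: 76/39·(-1/4) + 539/117·3/14 = 1/2 ✓
b·c²: 76/39·1/16 + 539/117·9/196 = 1/3 ✓
b·Ac: 539/117·39/1078 = 1/6 ✓; 3 stages ⇒ order 3.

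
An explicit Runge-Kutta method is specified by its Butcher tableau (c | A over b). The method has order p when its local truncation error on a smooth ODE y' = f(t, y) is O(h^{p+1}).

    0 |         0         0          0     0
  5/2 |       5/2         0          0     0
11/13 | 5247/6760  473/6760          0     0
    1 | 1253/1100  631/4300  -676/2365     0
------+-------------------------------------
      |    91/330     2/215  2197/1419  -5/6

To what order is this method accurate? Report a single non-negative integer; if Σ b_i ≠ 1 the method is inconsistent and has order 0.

b = (91/330, 2/215, 2197/1419, -5/6)
c = (0, 5/2, 11/13, 1)
Ac = (0, 0, 473/2704, 1/8)
Σ b_i: 91/330·1 + 2/215·1 + 2197/1419·1 + (-5/6)·1 = 1 ✓
b·c: 2/215·5/2 + 2197/1419·11/13 + (-5/6)·1 = 1/2 ✓
b·c²: 2/215·25/4 + 2197/1419·121/169 + (-5/6)·1 = 1/3 ✓
b·Ac: 2197/1419·473/2704 + (-5/6)·1/8 = 1/6 ✓
b·c³: 2/215·125/8 + 2197/1419·1331/2197 + (-5/6)·1 = 1/4 ✓
b·(c∘Ac): 2197/1419·5203/35152 + (-5/6)·1/8 = 1/8 ✓
b·Ac²: 2197/1419·2365/5408 + (-5/6)·57/80 = 1/12 ✓
b·A²c: (-5/6)·(-1/20) = 1/24 ✓; 4 stages ⇒ order 4.

4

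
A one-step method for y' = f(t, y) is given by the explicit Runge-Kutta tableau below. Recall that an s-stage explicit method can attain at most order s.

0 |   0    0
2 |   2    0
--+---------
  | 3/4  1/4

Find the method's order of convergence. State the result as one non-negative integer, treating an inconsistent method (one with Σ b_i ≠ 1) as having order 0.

b = (3/4, 1/4)
c = (0, 2)
Σ b_i: 3/4·1 + 1/4·1 = 1 ✓
b·c: 1/4·2 = 1/2 ✓; 2 stages ⇒ order 2.

2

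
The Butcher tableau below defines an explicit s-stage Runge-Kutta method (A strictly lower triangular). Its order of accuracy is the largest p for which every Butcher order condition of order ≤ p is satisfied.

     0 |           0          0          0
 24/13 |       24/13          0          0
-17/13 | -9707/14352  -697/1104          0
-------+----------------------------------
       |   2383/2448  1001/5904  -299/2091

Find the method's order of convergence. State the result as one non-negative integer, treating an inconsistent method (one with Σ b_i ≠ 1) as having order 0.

b = (2383/2448, 1001/5904, -299/2091)
c = (0, 24/13, -17/13)
Ac = (0, 0, -697/598)
Σ b_i: 2383/2448·1 + 1001/5904·1 + (-299/2091)·1 = 1 ✓
b·c: 1001/5904·24/13 + (-299/2091)·(-17/13) = 1/2 ✓
b·c²: 1001/5904·576/169 + (-299/2091)·289/169 = 1/3 ✓
b·Ac: (-299/2091)·(-697/598) = 1/6 ✓; 3 stages ⇒ order 3.

3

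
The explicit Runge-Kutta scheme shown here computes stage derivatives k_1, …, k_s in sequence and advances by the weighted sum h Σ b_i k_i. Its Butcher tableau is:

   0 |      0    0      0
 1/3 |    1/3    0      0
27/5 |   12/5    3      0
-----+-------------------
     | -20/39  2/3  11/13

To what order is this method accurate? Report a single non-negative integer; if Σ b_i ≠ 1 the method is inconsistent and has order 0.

1

b = (-20/39, 2/3, 11/13)
c = (0, 1/3, 27/5)
Ac = (0, 0, 1)
Σ b_i: (-20/39)·1 + 2/3·1 + 11/13·1 = 1 ✓
b·c: 2/3·1/3 + 11/13·27/5 = 2803/585 ≠ 1/2 ⇒ order 1.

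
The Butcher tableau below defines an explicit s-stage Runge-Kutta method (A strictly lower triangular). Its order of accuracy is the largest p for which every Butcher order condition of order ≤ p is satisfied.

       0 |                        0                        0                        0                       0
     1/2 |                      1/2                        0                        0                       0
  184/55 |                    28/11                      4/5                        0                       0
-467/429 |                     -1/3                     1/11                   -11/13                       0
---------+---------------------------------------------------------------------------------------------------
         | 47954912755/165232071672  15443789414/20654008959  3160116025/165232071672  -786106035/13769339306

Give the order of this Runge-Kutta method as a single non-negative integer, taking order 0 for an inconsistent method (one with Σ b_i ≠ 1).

b = (47954912755/165232071672, 15443789414/20654008959, 3160116025/165232071672, -786106035/13769339306)
c = (0, 1/2, 184/55, -467/429)
Ac = (0, 0, 2/5, -3983/1430)
Σ b_i: 47954912755/165232071672·1 + 15443789414/20654008959·1 + 3160116025/165232071672·1 + (-786106035/13769339306)·1 = 1 ✓
b·c: 15443789414/20654008959·1/2 + 3160116025/165232071672·184/55 + (-786106035/13769339306)·(-467/429) = 1/2 ✓
b·c²: 15443789414/20654008959·1/4 + 3160116025/165232071672·33856/3025 + (-786106035/13769339306)·218089/184041 = 1/3 ✓
b·Ac: 3160116025/165232071672·2/5 + (-786106035/13769339306)·(-3983/1430) = 1/6 ✓
b·c³: 15443789414/20654008959·1/8 + 3160116025/165232071672·6229504/166375 + (-786106035/13769339306)·(-101847563/78953589) = 573890180139961/649775121850140 ≠ 1/4 ⇒ order 3.
b·(c∘Ac): 3160116025/165232071672·368/275 + (-786106035/13769339306)·1860061/613470 = -134052485009/908776394196 ≠ 1/8
b·Ac²: 3160116025/165232071672·1/5 + (-786106035/13769339306)·(-135099/14300) = 224381748689/413080179180 ≠ 1/12
b·A²c: (-786106035/13769339306)·(-22/65) = 133033329/6884669653 ≠ 1/24

3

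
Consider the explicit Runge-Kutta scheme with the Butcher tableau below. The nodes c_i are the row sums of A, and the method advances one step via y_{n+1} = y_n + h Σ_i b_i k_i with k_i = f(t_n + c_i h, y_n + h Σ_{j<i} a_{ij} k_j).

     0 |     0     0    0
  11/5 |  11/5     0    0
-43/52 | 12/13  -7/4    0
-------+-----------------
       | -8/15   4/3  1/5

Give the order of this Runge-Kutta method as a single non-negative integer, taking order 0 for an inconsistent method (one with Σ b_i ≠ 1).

1

b = (-8/15, 4/3, 1/5)
c = (0, 11/5, -43/52)
Ac = (0, 0, -77/20)
Σ b_i: (-8/15)·1 + 4/3·1 + 1/5·1 = 1 ✓
b·c: 4/3·11/5 + 1/5·(-43/52) = 2159/780 ≠ 1/2 ⇒ order 1.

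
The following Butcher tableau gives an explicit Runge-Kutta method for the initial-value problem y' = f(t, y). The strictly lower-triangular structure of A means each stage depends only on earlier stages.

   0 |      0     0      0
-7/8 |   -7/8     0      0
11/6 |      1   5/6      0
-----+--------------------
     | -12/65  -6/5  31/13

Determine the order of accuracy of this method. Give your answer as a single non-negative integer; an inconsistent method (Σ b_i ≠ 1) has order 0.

b = (-12/65, -6/5, 31/13)
c = (0, -7/8, 11/6)
Ac = (0, 0, -35/48)
Σ b_i: (-12/65)·1 + (-6/5)·1 + 31/13·1 = 1 ✓
b·c: (-6/5)·(-7/8) + 31/13·11/6 = 4229/780 ≠ 1/2 ⇒ order 1.

1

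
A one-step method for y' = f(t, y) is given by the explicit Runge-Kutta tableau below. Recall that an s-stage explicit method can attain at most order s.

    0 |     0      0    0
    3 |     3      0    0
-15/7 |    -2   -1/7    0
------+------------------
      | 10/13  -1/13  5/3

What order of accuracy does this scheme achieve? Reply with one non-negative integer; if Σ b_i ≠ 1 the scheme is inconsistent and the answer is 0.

0

b = (10/13, -1/13, 5/3)
c = (0, 3, -15/7)
Ac = (0, 0, -3/7)
Σ b_i: 10/13·1 + (-1/13)·1 + 5/3·1 = 92/39 ≠ 1 ⇒ order 0.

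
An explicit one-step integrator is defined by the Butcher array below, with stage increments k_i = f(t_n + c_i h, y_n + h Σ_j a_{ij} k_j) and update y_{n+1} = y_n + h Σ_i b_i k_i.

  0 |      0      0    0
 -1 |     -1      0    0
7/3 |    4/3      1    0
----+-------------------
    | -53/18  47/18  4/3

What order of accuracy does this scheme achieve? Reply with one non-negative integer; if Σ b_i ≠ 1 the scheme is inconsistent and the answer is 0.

2

b = (-53/18, 47/18, 4/3)
c = (0, -1, 7/3)
Ac = (0, 0, -1)
Σ b_i: (-53/18)·1 + 47/18·1 + 4/3·1 = 1 ✓
b·c: 47/18·(-1) + 4/3·7/3 = 1/2 ✓
b·c²: 47/18·1 + 4/3·49/9 = 533/54 ≠ 1/3 ⇒ order 2.
b·Ac: 4/3·(-1) = -4/3 ≠ 1/6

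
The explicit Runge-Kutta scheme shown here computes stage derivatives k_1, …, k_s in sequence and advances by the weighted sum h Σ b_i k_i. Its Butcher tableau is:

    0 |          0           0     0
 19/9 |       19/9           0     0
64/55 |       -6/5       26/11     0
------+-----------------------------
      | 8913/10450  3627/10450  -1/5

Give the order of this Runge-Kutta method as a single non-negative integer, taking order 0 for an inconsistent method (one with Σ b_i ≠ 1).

b = (8913/10450, 3627/10450, -1/5)
c = (0, 19/9, 64/55)
Ac = (0, 0, 494/99)
Σ b_i: 8913/10450·1 + 3627/10450·1 + (-1/5)·1 = 1 ✓
b·c: 3627/10450·19/9 + (-1/5)·64/55 = 1/2 ✓
b·c²: 3627/10450·361/81 + (-1/5)·4096/3025 = 347407/272250 ≠ 1/3 ⇒ order 2.
b·Ac: (-1/5)·494/99 = -494/495 ≠ 1/6

2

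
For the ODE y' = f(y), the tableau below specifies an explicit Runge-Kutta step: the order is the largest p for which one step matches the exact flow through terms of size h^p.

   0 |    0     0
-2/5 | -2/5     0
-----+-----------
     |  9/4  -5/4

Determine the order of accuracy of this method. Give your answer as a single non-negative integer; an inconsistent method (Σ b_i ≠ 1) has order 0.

b = (9/4, -5/4)
c = (0, -2/5)
Σ b_i: 9/4·1 + (-5/4)·1 = 1 ✓
b·c: (-5/4)·(-2/5) = 1/2 ✓; 2 stages ⇒ order 2.

2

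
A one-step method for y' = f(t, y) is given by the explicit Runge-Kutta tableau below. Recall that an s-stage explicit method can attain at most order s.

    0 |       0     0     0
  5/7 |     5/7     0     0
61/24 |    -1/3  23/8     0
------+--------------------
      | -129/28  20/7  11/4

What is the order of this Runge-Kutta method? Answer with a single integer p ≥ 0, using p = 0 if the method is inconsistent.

b = (-129/28, 20/7, 11/4)
c = (0, 5/7, 61/24)
Ac = (0, 0, 115/56)
Σ b_i: (-129/28)·1 + 20/7·1 + 11/4·1 = 1 ✓
b·c: 20/7·5/7 + 11/4·61/24 = 42479/4704 ≠ 1/2 ⇒ order 1.

1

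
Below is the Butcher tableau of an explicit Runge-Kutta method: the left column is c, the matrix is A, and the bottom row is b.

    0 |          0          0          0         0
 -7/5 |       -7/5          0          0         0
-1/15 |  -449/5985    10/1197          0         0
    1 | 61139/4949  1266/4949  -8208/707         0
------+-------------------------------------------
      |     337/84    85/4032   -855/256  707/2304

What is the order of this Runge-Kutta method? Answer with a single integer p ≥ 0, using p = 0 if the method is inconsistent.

4

b = (337/84, 85/4032, -855/256, 707/2304)
c = (0, -7/5, -1/15, 1)
Ac = (0, 0, -2/171, 42/101)
Σ b_i: 337/84·1 + 85/4032·1 + (-855/256)·1 + 707/2304·1 = 1 ✓
b·c: 85/4032·(-7/5) + (-855/256)·(-1/15) + 707/2304·1 = 1/2 ✓
b·c²: 85/4032·49/25 + (-855/256)·1/225 + 707/2304·1 = 1/3 ✓
b·Ac: (-855/256)·(-2/171) + 707/2304·42/101 = 1/6 ✓
b·c³: 85/4032·(-343/125) + (-855/256)·(-1/3375) + 707/2304·1 = 1/4 ✓
b·(c∘Ac): (-855/256)·2/2565 + 707/2304·42/101 = 1/8 ✓
b·Ac²: (-855/256)·14/855 + 707/2304·318/707 = 1/12 ✓
b·A²c: 707/2304·96/707 = 1/24 ✓; 4 stages ⇒ order 4.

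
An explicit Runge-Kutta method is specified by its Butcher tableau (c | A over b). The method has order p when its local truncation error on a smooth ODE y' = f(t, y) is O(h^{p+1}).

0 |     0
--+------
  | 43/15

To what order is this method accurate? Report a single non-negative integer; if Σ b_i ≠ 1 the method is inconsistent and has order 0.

0

b = (43/15)
c = (0)
Σ b_i: 43/15·1 = 43/15 ≠ 1 ⇒ order 0.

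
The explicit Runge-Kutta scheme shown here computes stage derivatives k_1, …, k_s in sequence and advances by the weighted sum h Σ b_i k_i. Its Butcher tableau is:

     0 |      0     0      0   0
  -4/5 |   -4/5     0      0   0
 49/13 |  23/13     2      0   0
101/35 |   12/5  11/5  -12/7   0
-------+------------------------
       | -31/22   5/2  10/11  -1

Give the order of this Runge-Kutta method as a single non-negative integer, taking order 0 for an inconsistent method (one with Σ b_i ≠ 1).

b = (-31/22, 5/2, 10/11, -1)
c = (0, -4/5, 49/13, 101/35)
Ac = (0, 0, -8/5, -2672/325)
Σ b_i: (-31/22)·1 + 5/2·1 + 10/11·1 + (-1)·1 = 1 ✓
b·c: 5/2·(-4/5) + 10/11·49/13 + (-1)·101/35 = -7303/5005 ≠ 1/2 ⇒ order 1.

1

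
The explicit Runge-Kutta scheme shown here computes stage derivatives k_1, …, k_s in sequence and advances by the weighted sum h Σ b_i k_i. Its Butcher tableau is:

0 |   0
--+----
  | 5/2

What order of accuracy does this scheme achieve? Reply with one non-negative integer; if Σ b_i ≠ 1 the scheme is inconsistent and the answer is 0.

0

b = (5/2)
c = (0)
Σ b_i: 5/2·1 = 5/2 ≠ 1 ⇒ order 0.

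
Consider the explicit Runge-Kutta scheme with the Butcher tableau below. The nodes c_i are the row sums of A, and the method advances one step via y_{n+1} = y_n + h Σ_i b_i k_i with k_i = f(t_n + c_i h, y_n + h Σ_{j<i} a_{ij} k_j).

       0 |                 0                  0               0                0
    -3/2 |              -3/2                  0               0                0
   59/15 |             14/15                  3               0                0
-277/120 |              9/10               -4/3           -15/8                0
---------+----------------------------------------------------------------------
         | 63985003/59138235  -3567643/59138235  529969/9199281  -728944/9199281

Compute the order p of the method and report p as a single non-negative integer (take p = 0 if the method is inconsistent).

b = (63985003/59138235, -3567643/59138235, 529969/9199281, -728944/9199281)
c = (0, -3/2, 59/15, -277/120)
Ac = (0, 0, -9/2, -43/8)
Σ b_i: 63985003/59138235·1 + (-3567643/59138235)·1 + 529969/9199281·1 + (-728944/9199281)·1 = 1 ✓
b·c: (-3567643/59138235)·(-3/2) + 529969/9199281·59/15 + (-728944/9199281)·(-277/120) = 1/2 ✓
b·c²: (-3567643/59138235)·9/4 + 529969/9199281·3481/225 + (-728944/9199281)·76729/14400 = 1/3 ✓
b·Ac: 529969/9199281·(-9/2) + (-728944/9199281)·(-43/8) = 1/6 ✓
b·c³: (-3567643/59138235)·(-27/8) + 529969/9199281·205379/3375 + (-728944/9199281)·(-21253933/1728000) = 664802485097/141931764000 ≠ 1/4 ⇒ order 3.
b·(c∘Ac): 529969/9199281·(-177/10) + (-728944/9199281)·11911/960 = -157925761/78850980 ≠ 1/8
b·Ac²: 529969/9199281·27/4 + (-728944/9199281)·(-3841/120) = 1614574397/551956860 ≠ 1/12
b·A²c: (-728944/9199281)·135/16 = -2050155/3066427 ≠ 1/24

3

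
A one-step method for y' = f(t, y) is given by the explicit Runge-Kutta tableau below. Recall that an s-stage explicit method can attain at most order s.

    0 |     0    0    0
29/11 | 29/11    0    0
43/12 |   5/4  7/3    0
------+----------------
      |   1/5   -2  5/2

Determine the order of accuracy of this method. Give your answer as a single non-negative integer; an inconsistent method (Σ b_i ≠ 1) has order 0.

0

b = (1/5, -2, 5/2)
c = (0, 29/11, 43/12)
Ac = (0, 0, 203/33)
Σ b_i: 1/5·1 + (-2)·1 + 5/2·1 = 7/10 ≠ 1 ⇒ order 0.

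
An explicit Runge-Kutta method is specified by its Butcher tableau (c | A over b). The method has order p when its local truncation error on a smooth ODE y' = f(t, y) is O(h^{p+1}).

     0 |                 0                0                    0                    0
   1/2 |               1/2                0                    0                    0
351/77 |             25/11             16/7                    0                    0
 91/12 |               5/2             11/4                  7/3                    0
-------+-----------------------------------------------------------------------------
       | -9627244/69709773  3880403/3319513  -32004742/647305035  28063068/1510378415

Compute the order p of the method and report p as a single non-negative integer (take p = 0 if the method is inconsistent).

b = (-9627244/69709773, 3880403/3319513, -32004742/647305035, 28063068/1510378415)
c = (0, 1/2, 351/77, 91/12)
Ac = (0, 0, 8/7, 1057/88)
Σ b_i: (-9627244/69709773)·1 + 3880403/3319513·1 + (-32004742/647305035)·1 + 28063068/1510378415·1 = 1 ✓
b·c: 3880403/3319513·1/2 + (-32004742/647305035)·351/77 + 28063068/1510378415·91/12 = 1/2 ✓
b·c²: 3880403/3319513·1/4 + (-32004742/647305035)·123201/5929 + 28063068/1510378415·8281/144 = 1/3 ✓
b·Ac: (-32004742/647305035)·8/7 + 28063068/1510378415·1057/88 = 1/6 ✓
b·c³: 3880403/3319513·1/8 + (-32004742/647305035)·43243551/456533 + 28063068/1510378415·753571/1728 = 131234305115/36806760144 ≠ 1/4 ⇒ order 3.
b·(c∘Ac): (-32004742/647305035)·2808/539 + 28063068/1510378415·96187/1056 = 38103083/26556104 ≠ 1/8
b·Ac²: (-32004742/647305035)·4/7 + 28063068/1510378415·666389/13552 = 19009736507/21470610084 ≠ 1/12
b·A²c: 28063068/1510378415·8/3 = 74834848/1510378415 ≠ 1/24

3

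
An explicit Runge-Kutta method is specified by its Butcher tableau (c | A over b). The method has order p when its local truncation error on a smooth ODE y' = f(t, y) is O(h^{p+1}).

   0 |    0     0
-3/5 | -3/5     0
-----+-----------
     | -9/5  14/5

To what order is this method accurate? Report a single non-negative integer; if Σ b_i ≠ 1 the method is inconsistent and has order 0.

1

b = (-9/5, 14/5)
c = (0, -3/5)
Σ b_i: (-9/5)·1 + 14/5·1 = 1 ✓
b·c: 14/5·(-3/5) = -42/25 ≠ 1/2 ⇒ order 1.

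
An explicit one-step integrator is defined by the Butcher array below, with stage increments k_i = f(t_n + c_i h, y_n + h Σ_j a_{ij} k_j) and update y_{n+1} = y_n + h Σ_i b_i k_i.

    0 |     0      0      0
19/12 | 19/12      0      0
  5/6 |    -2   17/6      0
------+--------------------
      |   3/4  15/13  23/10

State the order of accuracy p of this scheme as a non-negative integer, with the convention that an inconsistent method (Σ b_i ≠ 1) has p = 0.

0

b = (3/4, 15/13, 23/10)
c = (0, 19/12, 5/6)
Ac = (0, 0, 323/72)
Σ b_i: 3/4·1 + 15/13·1 + 23/10·1 = 1093/260 ≠ 1 ⇒ order 0.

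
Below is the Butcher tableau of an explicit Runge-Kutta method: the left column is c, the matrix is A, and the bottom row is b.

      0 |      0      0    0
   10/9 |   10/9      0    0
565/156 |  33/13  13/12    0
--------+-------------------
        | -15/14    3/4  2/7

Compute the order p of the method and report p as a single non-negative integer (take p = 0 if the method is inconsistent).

b = (-15/14, 3/4, 2/7)
c = (0, 10/9, 565/156)
Ac = (0, 0, 65/54)
Σ b_i: (-15/14)·1 + 3/4·1 + 2/7·1 = -1/28 ≠ 1 ⇒ order 0.

0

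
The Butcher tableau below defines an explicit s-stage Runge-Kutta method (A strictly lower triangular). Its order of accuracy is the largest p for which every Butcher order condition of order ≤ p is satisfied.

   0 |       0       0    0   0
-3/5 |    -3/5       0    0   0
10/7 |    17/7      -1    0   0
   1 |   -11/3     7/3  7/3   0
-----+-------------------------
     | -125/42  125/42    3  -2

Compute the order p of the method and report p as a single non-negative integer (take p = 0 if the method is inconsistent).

2

b = (-125/42, 125/42, 3, -2)
c = (0, -3/5, 10/7, 1)
Ac = (0, 0, 3/5, 29/15)
Σ b_i: (-125/42)·1 + 125/42·1 + 3·1 + (-2)·1 = 1 ✓
b·c: 125/42·(-3/5) + 3·10/7 + (-2)·1 = 1/2 ✓
b·c²: 125/42·9/25 + 3·100/49 + (-2)·1 = 509/98 ≠ 1/3 ⇒ order 2.
b·Ac: 3·3/5 + (-2)·29/15 = -31/15 ≠ 1/6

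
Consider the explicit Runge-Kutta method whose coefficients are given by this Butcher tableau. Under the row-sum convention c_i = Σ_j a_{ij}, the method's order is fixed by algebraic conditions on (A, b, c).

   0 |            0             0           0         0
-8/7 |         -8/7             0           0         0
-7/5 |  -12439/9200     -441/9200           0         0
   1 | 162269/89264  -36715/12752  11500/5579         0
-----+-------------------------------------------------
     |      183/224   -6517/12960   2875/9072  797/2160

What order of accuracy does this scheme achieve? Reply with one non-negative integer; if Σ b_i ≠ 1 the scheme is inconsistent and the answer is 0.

b = (183/224, -6517/12960, 2875/9072, 797/2160)
c = (0, -8/7, -7/5, 1)
Ac = (0, 0, 63/1150, 645/1594)
Σ b_i: 183/224·1 + (-6517/12960)·1 + 2875/9072·1 + 797/2160·1 = 1 ✓
b·c: (-6517/12960)·(-8/7) + 2875/9072·(-7/5) + 797/2160·1 = 1/2 ✓
b·c²: (-6517/12960)·64/49 + 2875/9072·49/25 + 797/2160·1 = 1/3 ✓
b·Ac: 2875/9072·63/1150 + 797/2160·645/1594 = 1/6 ✓
b·c³: (-6517/12960)·(-512/343) + 2875/9072·(-343/125) + 797/2160·1 = 1/4 ✓
b·(c∘Ac): 2875/9072·(-441/5750) + 797/2160·645/1594 = 1/8 ✓
b·Ac²: 2875/9072·(-36/575) + 797/2160·1560/5579 = 1/12 ✓
b·A²c: 797/2160·90/797 = 1/24 ✓; 4 stages ⇒ order 4.

4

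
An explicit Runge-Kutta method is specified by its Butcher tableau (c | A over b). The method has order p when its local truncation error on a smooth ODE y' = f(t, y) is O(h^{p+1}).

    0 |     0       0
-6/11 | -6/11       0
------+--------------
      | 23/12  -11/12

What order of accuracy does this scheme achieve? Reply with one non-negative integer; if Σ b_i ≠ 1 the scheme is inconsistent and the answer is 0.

b = (23/12, -11/12)
c = (0, -6/11)
Σ b_i: 23/12·1 + (-11/12)·1 = 1 ✓
b·c: (-11/12)·(-6/11) = 1/2 ✓; 2 stages ⇒ order 2.

2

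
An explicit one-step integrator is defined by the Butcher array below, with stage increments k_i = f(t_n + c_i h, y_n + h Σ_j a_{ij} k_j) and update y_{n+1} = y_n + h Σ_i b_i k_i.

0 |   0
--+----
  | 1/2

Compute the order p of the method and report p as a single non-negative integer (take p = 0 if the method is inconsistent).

b = (1/2)
c = (0)
Σ b_i: 1/2·1 = 1/2 ≠ 1 ⇒ order 0.

0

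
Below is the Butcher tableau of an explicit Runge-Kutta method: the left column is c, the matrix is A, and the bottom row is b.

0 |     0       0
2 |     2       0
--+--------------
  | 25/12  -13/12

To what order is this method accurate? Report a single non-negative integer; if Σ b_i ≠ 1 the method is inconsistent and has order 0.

b = (25/12, -13/12)
c = (0, 2)
Σ b_i: 25/12·1 + (-13/12)·1 = 1 ✓
b·c: (-13/12)·2 = -13/6 ≠ 1/2 ⇒ order 1.

1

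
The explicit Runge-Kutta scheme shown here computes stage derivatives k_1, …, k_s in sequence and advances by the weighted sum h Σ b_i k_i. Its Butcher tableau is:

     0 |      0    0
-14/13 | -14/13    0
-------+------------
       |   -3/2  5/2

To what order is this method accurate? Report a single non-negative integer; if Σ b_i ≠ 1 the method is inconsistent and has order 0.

1

b = (-3/2, 5/2)
c = (0, -14/13)
Σ b_i: (-3/2)·1 + 5/2·1 = 1 ✓
b·c: 5/2·(-14/13) = -35/13 ≠ 1/2 ⇒ order 1.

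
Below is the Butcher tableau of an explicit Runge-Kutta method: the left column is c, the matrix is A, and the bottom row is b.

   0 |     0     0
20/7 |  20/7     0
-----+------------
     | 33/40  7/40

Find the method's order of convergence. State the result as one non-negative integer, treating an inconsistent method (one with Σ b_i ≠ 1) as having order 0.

b = (33/40, 7/40)
c = (0, 20/7)
Σ b_i: 33/40·1 + 7/40·1 = 1 ✓
b·c: 7/40·20/7 = 1/2 ✓; 2 stages ⇒ order 2.

2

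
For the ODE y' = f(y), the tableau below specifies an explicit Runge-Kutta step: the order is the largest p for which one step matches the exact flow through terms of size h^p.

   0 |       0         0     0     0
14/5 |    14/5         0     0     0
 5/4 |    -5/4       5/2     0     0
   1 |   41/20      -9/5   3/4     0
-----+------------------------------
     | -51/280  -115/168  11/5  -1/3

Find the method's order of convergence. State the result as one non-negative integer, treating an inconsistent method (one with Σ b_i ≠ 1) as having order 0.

2

b = (-51/280, -115/168, 11/5, -1/3)
c = (0, 14/5, 5/4, 1)
Ac = (0, 0, 7, -1641/400)
Σ b_i: (-51/280)·1 + (-115/168)·1 + 11/5·1 + (-1/3)·1 = 1 ✓
b·c: (-115/168)·14/5 + 11/5·5/4 + (-1/3)·1 = 1/2 ✓
b·c²: (-115/168)·196/25 + 11/5·25/16 + (-1/3)·1 = -181/80 ≠ 1/3 ⇒ order 2.
b·Ac: 11/5·7 + (-1/3)·(-1641/400) = 6707/400 ≠ 1/6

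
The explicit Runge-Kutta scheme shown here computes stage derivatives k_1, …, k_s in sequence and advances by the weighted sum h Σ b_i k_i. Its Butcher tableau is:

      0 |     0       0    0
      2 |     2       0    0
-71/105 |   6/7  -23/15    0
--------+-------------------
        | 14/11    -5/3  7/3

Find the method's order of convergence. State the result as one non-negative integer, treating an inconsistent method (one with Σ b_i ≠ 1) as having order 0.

0

b = (14/11, -5/3, 7/3)
c = (0, 2, -71/105)
Ac = (0, 0, -46/15)
Σ b_i: 14/11·1 + (-5/3)·1 + 7/3·1 = 64/33 ≠ 1 ⇒ order 0.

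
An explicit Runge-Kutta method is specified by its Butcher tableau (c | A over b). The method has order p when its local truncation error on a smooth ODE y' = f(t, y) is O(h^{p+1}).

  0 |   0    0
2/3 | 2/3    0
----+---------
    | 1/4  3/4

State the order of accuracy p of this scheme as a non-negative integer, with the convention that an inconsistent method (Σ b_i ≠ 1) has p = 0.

2

b = (1/4, 3/4)
c = (0, 2/3)
Σ b_i: 1/4·1 + 3/4·1 = 1 ✓
b·c: 3/4·2/3 = 1/2 ✓; 2 stages ⇒ order 2.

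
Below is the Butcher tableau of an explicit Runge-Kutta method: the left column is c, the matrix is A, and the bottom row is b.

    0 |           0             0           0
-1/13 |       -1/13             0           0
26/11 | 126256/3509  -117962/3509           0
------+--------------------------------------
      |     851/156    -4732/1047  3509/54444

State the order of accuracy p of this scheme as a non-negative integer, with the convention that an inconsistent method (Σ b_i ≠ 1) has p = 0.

3

b = (851/156, -4732/1047, 3509/54444)
c = (0, -1/13, 26/11)
Ac = (0, 0, 9074/3509)
Σ b_i: 851/156·1 + (-4732/1047)·1 + 3509/54444·1 = 1 ✓
b·c: (-4732/1047)·(-1/13) + 3509/54444·26/11 = 1/2 ✓
b·c²: (-4732/1047)·1/169 + 3509/54444·676/121 = 1/3 ✓
b·Ac: 3509/54444·9074/3509 = 1/6 ✓; 3 stages ⇒ order 3.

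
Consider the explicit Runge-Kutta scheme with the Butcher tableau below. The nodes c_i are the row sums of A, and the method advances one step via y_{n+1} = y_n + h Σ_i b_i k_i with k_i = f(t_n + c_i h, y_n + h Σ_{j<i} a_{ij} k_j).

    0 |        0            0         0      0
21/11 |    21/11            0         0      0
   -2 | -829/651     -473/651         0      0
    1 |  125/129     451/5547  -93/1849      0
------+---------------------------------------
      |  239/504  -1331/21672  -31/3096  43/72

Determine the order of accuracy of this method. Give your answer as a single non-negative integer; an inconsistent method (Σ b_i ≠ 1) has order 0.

b = (239/504, -1331/21672, -31/3096, 43/72)
c = (0, 21/11, -2, 1)
Ac = (0, 0, -43/31, 11/43)
Σ b_i: 239/504·1 + (-1331/21672)·1 + (-31/3096)·1 + 43/72·1 = 1 ✓
b·c: (-1331/21672)·21/11 + (-31/3096)·(-2) + 43/72·1 = 1/2 ✓
b·c²: (-1331/21672)·441/121 + (-31/3096)·4 + 43/72·1 = 1/3 ✓
b·Ac: (-31/3096)·(-43/31) + 43/72·11/43 = 1/6 ✓
b·c³: (-1331/21672)·9261/1331 + (-31/3096)·(-8) + 43/72·1 = 1/4 ✓
b·(c∘Ac): (-31/3096)·86/31 + 43/72·11/43 = 1/8 ✓
b·Ac²: (-31/3096)·(-903/341) + 43/72·45/473 = 1/12 ✓
b·A²c: 43/72·3/43 = 1/24 ✓; 4 stages ⇒ order 4.

4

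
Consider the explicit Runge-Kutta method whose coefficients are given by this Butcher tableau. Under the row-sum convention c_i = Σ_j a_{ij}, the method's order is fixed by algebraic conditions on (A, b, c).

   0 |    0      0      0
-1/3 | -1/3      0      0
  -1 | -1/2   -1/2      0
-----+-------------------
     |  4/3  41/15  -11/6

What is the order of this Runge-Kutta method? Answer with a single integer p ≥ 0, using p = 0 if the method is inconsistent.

0

b = (4/3, 41/15, -11/6)
c = (0, -1/3, -1)
Ac = (0, 0, 1/6)
Σ b_i: 4/3·1 + 41/15·1 + (-11/6)·1 = 67/30 ≠ 1 ⇒ order 0.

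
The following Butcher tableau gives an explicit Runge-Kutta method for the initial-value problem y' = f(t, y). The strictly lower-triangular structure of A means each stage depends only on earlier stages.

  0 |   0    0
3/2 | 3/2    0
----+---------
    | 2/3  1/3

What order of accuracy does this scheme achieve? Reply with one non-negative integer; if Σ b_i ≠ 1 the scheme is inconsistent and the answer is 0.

b = (2/3, 1/3)
c = (0, 3/2)
Σ b_i: 2/3·1 + 1/3·1 = 1 ✓
b·c: 1/3·3/2 = 1/2 ✓; 2 stages ⇒ order 2.

2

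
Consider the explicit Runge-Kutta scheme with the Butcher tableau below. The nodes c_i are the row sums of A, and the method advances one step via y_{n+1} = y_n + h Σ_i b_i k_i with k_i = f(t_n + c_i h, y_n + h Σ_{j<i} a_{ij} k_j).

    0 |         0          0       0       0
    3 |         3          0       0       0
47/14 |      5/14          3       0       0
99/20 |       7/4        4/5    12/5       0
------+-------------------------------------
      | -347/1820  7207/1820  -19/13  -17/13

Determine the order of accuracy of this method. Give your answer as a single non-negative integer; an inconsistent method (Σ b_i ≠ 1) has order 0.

b = (-347/1820, 7207/1820, -19/13, -17/13)
c = (0, 3, 47/14, 99/20)
Ac = (0, 0, 9, 366/35)
Σ b_i: (-347/1820)·1 + 7207/1820·1 + (-19/13)·1 + (-17/13)·1 = 1 ✓
b·c: 7207/1820·3 + (-19/13)·47/14 + (-17/13)·99/20 = 1/2 ✓
b·c²: 7207/1820·9 + (-19/13)·2209/196 + (-17/13)·9801/400 = -3280513/254800 ≠ 1/3 ⇒ order 2.
b·Ac: (-19/13)·9 + (-17/13)·366/35 = -939/35 ≠ 1/6

2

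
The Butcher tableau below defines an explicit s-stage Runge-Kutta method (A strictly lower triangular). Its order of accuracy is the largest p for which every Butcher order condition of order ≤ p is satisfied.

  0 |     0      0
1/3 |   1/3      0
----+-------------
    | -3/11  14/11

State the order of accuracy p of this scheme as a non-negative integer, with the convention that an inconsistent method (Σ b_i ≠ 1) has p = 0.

1

b = (-3/11, 14/11)
c = (0, 1/3)
Σ b_i: (-3/11)·1 + 14/11·1 = 1 ✓
b·c: 14/11·1/3 = 14/33 ≠ 1/2 ⇒ order 1.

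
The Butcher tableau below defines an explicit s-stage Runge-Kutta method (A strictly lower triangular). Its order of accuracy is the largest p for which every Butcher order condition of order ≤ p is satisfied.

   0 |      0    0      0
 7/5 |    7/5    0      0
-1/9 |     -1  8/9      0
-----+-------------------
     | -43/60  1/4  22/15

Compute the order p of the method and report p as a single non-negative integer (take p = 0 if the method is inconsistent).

1

b = (-43/60, 1/4, 22/15)
c = (0, 7/5, -1/9)
Ac = (0, 0, 56/45)
Σ b_i: (-43/60)·1 + 1/4·1 + 22/15·1 = 1 ✓
b·c: 1/4·7/5 + 22/15·(-1/9) = 101/540 ≠ 1/2 ⇒ order 1.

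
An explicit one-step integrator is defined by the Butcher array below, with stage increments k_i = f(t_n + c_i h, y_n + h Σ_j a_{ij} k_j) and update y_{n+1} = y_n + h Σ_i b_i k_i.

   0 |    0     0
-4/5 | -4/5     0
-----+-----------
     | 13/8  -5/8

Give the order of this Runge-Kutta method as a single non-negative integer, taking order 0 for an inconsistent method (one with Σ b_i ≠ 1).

2

b = (13/8, -5/8)
c = (0, -4/5)
Σ b_i: 13/8·1 + (-5/8)·1 = 1 ✓
b·c: (-5/8)·(-4/5) = 1/2 ✓; 2 stages ⇒ order 2.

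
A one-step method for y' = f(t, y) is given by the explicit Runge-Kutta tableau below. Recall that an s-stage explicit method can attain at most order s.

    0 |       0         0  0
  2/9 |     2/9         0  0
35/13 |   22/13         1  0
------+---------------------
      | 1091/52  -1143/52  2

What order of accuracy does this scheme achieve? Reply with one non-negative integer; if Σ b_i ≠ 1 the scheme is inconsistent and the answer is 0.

2

b = (1091/52, -1143/52, 2)
c = (0, 2/9, 35/13)
Ac = (0, 0, 2/9)
Σ b_i: 1091/52·1 + (-1143/52)·1 + 2·1 = 1 ✓
b·c: (-1143/52)·2/9 + 2·35/13 = 1/2 ✓
b·c²: (-1143/52)·4/81 + 2·1225/169 = 20399/1521 ≠ 1/3 ⇒ order 2.
b·Ac: 2·2/9 = 4/9 ≠ 1/6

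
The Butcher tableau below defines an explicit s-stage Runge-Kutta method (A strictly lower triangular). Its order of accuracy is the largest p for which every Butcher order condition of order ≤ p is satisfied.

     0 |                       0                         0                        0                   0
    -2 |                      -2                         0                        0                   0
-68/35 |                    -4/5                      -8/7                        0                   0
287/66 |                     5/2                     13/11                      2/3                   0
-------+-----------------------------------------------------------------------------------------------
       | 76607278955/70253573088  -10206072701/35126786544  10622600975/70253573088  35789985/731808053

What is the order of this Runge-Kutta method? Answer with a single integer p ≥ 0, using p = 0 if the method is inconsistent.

b = (76607278955/70253573088, -10206072701/35126786544, 10622600975/70253573088, 35789985/731808053)
c = (0, -2, -68/35, 287/66)
Ac = (0, 0, 16/7, -4226/1155)
Σ b_i: 76607278955/70253573088·1 + (-10206072701/35126786544)·1 + 10622600975/70253573088·1 + 35789985/731808053·1 = 1 ✓
b·c: (-10206072701/35126786544)·(-2) + 10622600975/70253573088·(-68/35) + 35789985/731808053·287/66 = 1/2 ✓
b·c²: (-10206072701/35126786544)·4 + 10622600975/70253573088·4624/1225 + 35789985/731808053·82369/4356 = 1/3 ✓
b·Ac: 10622600975/70253573088·16/7 + 35789985/731808053·(-4226/1155) = 1/6 ✓
b·c³: (-10206072701/35126786544)·(-8) + 10622600975/70253573088·(-314432/42875) + 35789985/731808053·23639903/287496 = 11803863293099/2253968803240 ≠ 1/4 ⇒ order 3.
b·(c∘Ac): 10622600975/70253573088·(-1088/245) + 35789985/731808053·(-86633/5445) = -3182472997/2195424159 ≠ 1/8
b·Ac²: 10622600975/70253573088·(-32/7) + 35789985/731808053·292828/40425 = -25891421167/76839845565 ≠ 1/12
b·A²c: 35789985/731808053·32/21 = 54537120/731808053 ≠ 1/24

3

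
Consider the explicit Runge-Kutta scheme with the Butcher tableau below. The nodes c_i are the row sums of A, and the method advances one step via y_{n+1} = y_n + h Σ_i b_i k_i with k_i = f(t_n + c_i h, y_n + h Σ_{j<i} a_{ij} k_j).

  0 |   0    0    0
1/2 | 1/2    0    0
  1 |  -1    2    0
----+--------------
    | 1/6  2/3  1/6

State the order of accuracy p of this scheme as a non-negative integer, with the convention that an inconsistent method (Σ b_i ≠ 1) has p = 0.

b = (1/6, 2/3, 1/6)
c = (0, 1/2, 1)
Ac = (0, 0, 1)
Σ b_i: 1/6·1 + 2/3·1 + 1/6·1 = 1 ✓
b·c: 2/3·1/2 + 1/6·1 = 1/2 ✓
b·c²: 2/3·1/4 + 1/6·1 = 1/3 ✓
b·Ac: 1/6·1 = 1/6 ✓; 3 stages ⇒ order 3.

3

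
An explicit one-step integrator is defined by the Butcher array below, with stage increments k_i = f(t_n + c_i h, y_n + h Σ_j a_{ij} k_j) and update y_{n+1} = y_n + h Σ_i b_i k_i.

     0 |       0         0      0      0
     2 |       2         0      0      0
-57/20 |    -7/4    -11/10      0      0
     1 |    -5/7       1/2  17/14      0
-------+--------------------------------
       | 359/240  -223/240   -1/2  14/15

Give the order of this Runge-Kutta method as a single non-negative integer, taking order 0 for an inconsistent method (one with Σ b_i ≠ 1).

b = (359/240, -223/240, -1/2, 14/15)
c = (0, 2, -57/20, 1)
Ac = (0, 0, -11/5, -689/280)
Σ b_i: 359/240·1 + (-223/240)·1 + (-1/2)·1 + 14/15·1 = 1 ✓
b·c: (-223/240)·2 + (-1/2)·(-57/20) + 14/15·1 = 1/2 ✓
b·c²: (-223/240)·4 + (-1/2)·3249/400 + 14/15·1 = -16427/2400 ≠ 1/3 ⇒ order 2.
b·Ac: (-1/2)·(-11/5) + 14/15·(-689/280) = -359/300 ≠ 1/6

2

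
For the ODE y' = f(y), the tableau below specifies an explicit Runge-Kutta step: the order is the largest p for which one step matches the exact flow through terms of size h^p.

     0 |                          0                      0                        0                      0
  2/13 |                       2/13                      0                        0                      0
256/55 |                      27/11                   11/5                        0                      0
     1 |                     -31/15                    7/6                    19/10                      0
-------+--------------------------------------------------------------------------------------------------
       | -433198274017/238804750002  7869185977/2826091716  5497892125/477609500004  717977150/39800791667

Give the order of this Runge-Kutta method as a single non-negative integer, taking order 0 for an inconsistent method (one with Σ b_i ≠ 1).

b = (-433198274017/238804750002, 7869185977/2826091716, 5497892125/477609500004, 717977150/39800791667)
c = (0, 2/13, 256/55, 1)
Ac = (0, 0, 22/65, 96773/10725)
Σ b_i: (-433198274017/238804750002)·1 + 7869185977/2826091716·1 + 5497892125/477609500004·1 + 717977150/39800791667·1 = 1 ✓
b·c: 7869185977/2826091716·2/13 + 5497892125/477609500004·256/55 + 717977150/39800791667·1 = 1/2 ✓
b·c²: 7869185977/2826091716·4/169 + 5497892125/477609500004·65536/3025 + 717977150/39800791667·1 = 1/3 ✓
b·Ac: 5497892125/477609500004·22/65 + 717977150/39800791667·96773/10725 = 1/6 ✓
b·c³: 7869185977/2826091716·8/2197 + 5497892125/477609500004·16777216/166375 + 717977150/39800791667·1 = 6767051420996/5691513208381 ≠ 1/4 ⇒ order 3.
b·(c∘Ac): 5497892125/477609500004·512/325 + 717977150/39800791667·96773/10725 = 280806672178/1552230875013 ≠ 1/8
b·Ac²: 5497892125/477609500004·44/845 + 717977150/39800791667·315865894/7668375 = 63487394885813/85372698125715 ≠ 1/12
b·A²c: 717977150/39800791667·209/325 = 6002288974/517410291671 ≠ 1/24

3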